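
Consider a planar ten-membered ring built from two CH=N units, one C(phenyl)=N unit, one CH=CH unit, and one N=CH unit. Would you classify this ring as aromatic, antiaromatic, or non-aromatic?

Aromatic

Check conjugation: each doubly-bonded ring atom is sp² with one p-orbital electron; each sp² =N– keeps its lone pair in-plane and puts one electron into the π system — every position has a p orbital, so the cyclic π system is continuous.
Adding the contributions, 5 × 2 = 10 from the 5 double-bond units.
With 10 π electrons (n = 2), the Hückel 4n+2 condition holds.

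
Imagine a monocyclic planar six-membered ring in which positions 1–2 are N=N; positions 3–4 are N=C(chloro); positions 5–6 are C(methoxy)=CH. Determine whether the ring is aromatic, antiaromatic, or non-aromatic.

Check conjugation: each doubly-bonded ring atom is sp² with one p-orbital electron; each sp² =N– keeps its lone pair in-plane and puts one electron into the π system — every position has a p orbital, so the cyclic π system is continuous.
π-electron count: 3 × 2 = 6 from the 3 double-bond units.
6 = 4(1) + 2, which satisfies Hückel's 4n+2 rule.

Aromatic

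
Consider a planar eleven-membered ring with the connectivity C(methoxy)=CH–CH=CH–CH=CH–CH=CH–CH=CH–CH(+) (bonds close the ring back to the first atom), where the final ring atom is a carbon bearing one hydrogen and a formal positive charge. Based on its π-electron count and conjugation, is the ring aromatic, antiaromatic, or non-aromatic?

All ring atoms are sp² and supply a p orbital to the ring (the double-bond atoms are sp², each contributing one p electron; the carbocation has an empty p orbital); the conjugation is uninterrupted.
Adding the contributions, 5 × 2 = 10 from the double-bond units + 0 from the CH(+) atom = 10.
That gives a 4n+2 count (10, n = 2).

Aromatic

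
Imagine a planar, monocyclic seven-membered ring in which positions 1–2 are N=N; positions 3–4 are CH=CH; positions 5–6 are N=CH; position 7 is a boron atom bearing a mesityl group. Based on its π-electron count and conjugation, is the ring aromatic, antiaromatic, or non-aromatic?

All ring atoms are sp² and supply a p orbital to the ring (the double-bond atoms are sp², each contributing one p electron; each sp² =N– keeps its lone pair in-plane and puts one electron into the π system; the boron has an empty p orbital); the conjugation is uninterrupted.
Adding the contributions, 3 × 2 = 6 from the double-bond units + 0 from the B(mesityl) atom = 6.
With 6 π electrons (n = 1), the Hückel 4n+2 condition holds.

Aromatic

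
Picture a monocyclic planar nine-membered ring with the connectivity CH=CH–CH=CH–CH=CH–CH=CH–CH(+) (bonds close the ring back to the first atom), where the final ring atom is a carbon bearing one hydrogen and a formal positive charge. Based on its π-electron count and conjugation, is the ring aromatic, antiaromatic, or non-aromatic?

All ring atoms are sp² and supply a p orbital to the ring (every atom in a ring double bond is sp² and brings one electron to the p orbital; the carbocation has an empty p orbital); the conjugation is uninterrupted.
Tallying contributions gives 4 × 2 = 8 from the double-bond units + 0 from the CH(+) atom = 8.
A 4n π count (8, n = 2) in a planar conjugated ring means antiaromatic.

Antiaromatic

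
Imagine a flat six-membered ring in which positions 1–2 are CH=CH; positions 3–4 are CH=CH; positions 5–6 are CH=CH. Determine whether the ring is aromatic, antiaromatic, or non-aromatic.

Aromatic

The p orbitals form a continuous loop: each doubly-bonded ring atom is sp² with one p-orbital electron. The ring is fully conjugated.
π-electron count: 3 × 2 = 6 from the 3 double-bond units.
That gives a 4n+2 count (6, n = 1).
(The species described is benzene.)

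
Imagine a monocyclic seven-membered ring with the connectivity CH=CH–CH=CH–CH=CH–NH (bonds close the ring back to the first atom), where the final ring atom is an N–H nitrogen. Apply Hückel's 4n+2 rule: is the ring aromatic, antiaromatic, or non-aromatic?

The p orbitals form a continuous loop: each doubly-bonded ring atom is sp² with one p-orbital electron; the pyrrole-type nitrogen donates its lone pair from the p orbital. The ring is fully conjugated.
π-electron count: 3 × 2 = 6 from the double-bond units + 2 from the NH atom = 8.
A 4n π count (8, n = 2) in a planar conjugated ring means antiaromatic.

Antiaromatic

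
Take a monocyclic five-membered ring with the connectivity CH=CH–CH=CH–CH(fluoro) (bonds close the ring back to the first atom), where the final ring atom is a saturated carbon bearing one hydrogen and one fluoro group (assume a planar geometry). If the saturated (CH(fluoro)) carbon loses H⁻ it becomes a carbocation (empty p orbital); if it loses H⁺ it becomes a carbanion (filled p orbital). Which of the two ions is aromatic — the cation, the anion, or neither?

Both ions have a continuous loop of p orbitals — each ring atom is sp².
Cation: 2 × 2 + 0 = 4 π electrons → 4(1), antiaromatic.
Anion: 2 × 2 + 2 = 6 π electrons → 4(1)+2, aromatic.

The anion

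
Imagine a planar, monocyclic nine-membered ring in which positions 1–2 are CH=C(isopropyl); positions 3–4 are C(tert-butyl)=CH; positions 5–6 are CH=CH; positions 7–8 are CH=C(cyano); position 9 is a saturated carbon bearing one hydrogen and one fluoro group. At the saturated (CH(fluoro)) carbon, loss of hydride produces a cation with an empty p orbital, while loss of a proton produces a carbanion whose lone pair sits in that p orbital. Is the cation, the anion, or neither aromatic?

Once that carbon is sp², every ring atom has a p orbital and both ions are fully conjugated.
Cation: 4 × 2 + 0 = 8 π electrons → 4(2), antiaromatic.
Anion: 4 × 2 + 2 = 10 π electrons → 4(2)+2, aromatic.

The anion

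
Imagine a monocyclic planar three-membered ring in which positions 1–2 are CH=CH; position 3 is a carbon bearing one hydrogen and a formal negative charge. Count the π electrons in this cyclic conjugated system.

Every ring atom contributes a p orbital perpendicular to the ring (every atom in a ring double bond is sp² and brings one electron to the p orbital; the carbanion's lone pair occupies the p orbital), so the π system is cyclic and fully conjugated.
Adding the contributions, 1 × 2 = 2 from the double-bond unit + 2 from the CH(-) atom = 4.
(This ring is the cyclopropenyl anion.)

4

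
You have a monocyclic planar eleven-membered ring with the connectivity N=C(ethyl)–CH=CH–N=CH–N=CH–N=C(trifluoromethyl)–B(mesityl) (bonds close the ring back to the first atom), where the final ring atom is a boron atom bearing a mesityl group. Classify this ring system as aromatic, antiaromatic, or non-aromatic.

Every ring atom contributes a p orbital perpendicular to the ring (each doubly-bonded ring atom is sp² with one p-orbital electron; each =N– nitrogen is pyridine-type (lone pair in the sp² plane, one electron in the p orbital); the boron has an empty p orbital), so the π system is cyclic and fully conjugated.
Counting π electrons: 5 × 2 = 10 from the double-bond units + 0 from the B(mesityl) atom = 10.
10 = 4(2) + 2, which satisfies Hückel's 4n+2 rule.

Aromatic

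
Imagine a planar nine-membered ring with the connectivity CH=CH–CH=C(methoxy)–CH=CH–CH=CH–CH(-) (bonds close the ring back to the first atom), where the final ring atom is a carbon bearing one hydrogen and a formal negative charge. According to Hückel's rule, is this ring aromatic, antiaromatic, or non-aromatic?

Aromatic

The p orbitals form a continuous loop: every atom in a ring double bond is sp² and brings one electron to the p orbital; the carbanion's lone pair occupies the p orbital. The ring is fully conjugated.
π-electron count: 4 × 2 = 8 from the double-bond units + 2 from the CH(-) atom = 10.
That gives a 4n+2 count (10, n = 2).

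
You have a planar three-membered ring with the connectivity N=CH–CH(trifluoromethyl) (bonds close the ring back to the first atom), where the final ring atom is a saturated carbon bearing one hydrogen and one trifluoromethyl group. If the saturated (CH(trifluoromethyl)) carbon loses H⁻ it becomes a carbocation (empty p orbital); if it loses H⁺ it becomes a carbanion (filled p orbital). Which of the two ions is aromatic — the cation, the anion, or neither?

The cation

In both ions every ring atom is sp² and contributes a p orbital, so both rings are fully conjugated.
Cation: 1 × 2 + 0 = 2 π electrons → 4(0)+2, aromatic.
Anion: 1 × 2 + 2 = 4 π electrons → 4(1), antiaromatic.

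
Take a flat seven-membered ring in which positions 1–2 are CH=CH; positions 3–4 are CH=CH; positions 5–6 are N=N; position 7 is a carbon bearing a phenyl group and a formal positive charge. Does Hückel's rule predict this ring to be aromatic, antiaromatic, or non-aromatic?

Aromatic

Every ring atom contributes a p orbital perpendicular to the ring (the double-bond atoms are sp², each contributing one p electron; each =N– nitrogen is pyridine-type (lone pair in the sp² plane, one electron in the p orbital); the carbocation has an empty p orbital), so the π system is cyclic and fully conjugated.
Adding the contributions, 3 × 2 = 6 from the double-bond units + 0 from the C(phenyl)(+) atom = 6.
That gives a 4n+2 count (6, n = 1).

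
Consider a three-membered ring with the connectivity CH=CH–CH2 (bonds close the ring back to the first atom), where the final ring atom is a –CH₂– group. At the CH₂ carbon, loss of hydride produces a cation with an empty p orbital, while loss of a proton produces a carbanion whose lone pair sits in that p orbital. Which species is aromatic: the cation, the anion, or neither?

The cation

Both ions have a continuous loop of p orbitals — each ring atom is sp².
Cation: 1 × 2 + 0 = 2 π electrons → 4(0)+2, aromatic.
Anion: 1 × 2 + 2 = 4 π electrons → 4(1), antiaromatic.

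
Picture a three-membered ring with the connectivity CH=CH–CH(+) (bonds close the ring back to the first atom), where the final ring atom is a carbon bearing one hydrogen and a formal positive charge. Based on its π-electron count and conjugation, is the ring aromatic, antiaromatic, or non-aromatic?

Aromatic

The p orbitals form a continuous loop: every atom in a ring double bond is sp² and brings one electron to the p orbital; the carbocation has an empty p orbital. The ring is fully conjugated.
π-electron count: 1 × 2 = 2 from the double-bond unit + 0 from the CH(+) atom = 2.
With 2 π electrons (n = 0), the Hückel 4n+2 condition holds.
(This ring is the cyclopropenyl cation.)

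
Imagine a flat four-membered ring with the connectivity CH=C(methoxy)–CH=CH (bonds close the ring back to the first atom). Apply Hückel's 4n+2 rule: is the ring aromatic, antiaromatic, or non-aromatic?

Check conjugation: each doubly-bonded ring atom is sp² with one p-orbital electron — every position has a p orbital, so the cyclic π system is continuous.
Adding the contributions, 2 × 2 = 4 from the 2 double-bond units.
With 4 = 4·1 π electrons, Hückel's rule classifies the planar ring as antiaromatic.

Antiaromatic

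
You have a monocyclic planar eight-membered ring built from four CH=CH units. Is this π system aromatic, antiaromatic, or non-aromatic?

Antiaromatic

All ring atoms are sp² and supply a p orbital to the ring (every atom in a ring double bond is sp² and brings one electron to the p orbital); the conjugation is uninterrupted.
Counting π electrons: 4 × 2 = 8 from the 4 double-bond units.
A 4n π count (8, n = 2) in a planar conjugated ring means antiaromatic.
This is cyclooctatetraene.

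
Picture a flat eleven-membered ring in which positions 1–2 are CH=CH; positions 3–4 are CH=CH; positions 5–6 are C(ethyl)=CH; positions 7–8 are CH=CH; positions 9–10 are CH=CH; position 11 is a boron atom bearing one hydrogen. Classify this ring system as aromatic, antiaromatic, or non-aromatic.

The p orbitals form a continuous loop: each doubly-bonded ring atom is sp² with one p-orbital electron; the boron has an empty p orbital. The ring is fully conjugated.
Counting π electrons: 5 × 2 = 10 from the double-bond units + 0 from the BH atom = 10.
That gives a 4n+2 count (10, n = 2).

Aromatic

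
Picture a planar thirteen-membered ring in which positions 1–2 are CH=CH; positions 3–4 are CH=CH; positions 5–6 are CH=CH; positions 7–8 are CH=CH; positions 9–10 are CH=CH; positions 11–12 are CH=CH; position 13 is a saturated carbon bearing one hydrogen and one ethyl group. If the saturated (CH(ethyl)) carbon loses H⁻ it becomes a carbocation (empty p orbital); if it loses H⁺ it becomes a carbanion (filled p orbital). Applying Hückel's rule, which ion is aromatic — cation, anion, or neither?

The anion

Both ions have a continuous loop of p orbitals — each ring atom is sp².
Cation: 6 × 2 + 0 = 12 π electrons → 4(3), antiaromatic.
Anion: 6 × 2 + 2 = 14 π electrons → 4(3)+2, aromatic.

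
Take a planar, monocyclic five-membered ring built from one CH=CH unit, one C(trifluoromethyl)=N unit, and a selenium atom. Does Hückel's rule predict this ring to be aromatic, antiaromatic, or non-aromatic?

All ring atoms are sp² and supply a p orbital to the ring (every atom in a ring double bond is sp² and brings one electron to the p orbital; each =N– nitrogen is pyridine-type (lone pair in the sp² plane, one electron in the p orbital); the selenium donates one lone pair from its p orbital); the conjugation is uninterrupted.
Tallying contributions gives 2 × 2 = 4 from the double-bond units + 2 from the Se atom = 6.
6 = 4(1) + 2, which satisfies Hückel's 4n+2 rule.

Aromatic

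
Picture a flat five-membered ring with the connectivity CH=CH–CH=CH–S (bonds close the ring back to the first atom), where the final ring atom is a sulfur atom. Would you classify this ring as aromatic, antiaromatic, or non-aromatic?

Aromatic

Every ring atom contributes a p orbital perpendicular to the ring (every atom in a ring double bond is sp² and brings one electron to the p orbital; the sulfur donates one lone pair from its p orbital), so the π system is cyclic and fully conjugated.
Counting π electrons: 2 × 2 = 4 from the double-bond units + 2 from the S atom = 6.
Since 6 = 4·1 + 2, the ring meets the 4n+2 criterion.
This is thiophene.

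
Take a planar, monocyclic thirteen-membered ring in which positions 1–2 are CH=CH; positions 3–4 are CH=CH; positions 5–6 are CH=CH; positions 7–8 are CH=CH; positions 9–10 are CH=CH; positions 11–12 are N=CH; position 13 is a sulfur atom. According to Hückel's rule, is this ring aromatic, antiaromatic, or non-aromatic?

Every ring atom contributes a p orbital perpendicular to the ring (every atom in a ring double bond is sp² and brings one electron to the p orbital; each sp² =N– keeps its lone pair in-plane and puts one electron into the π system; the sulfur donates one lone pair from its p orbital), so the π system is cyclic and fully conjugated.
Tallying contributions gives 6 × 2 = 12 from the double-bond units + 2 from the S atom = 14.
That gives a 4n+2 count (14, n = 3).

Aromatic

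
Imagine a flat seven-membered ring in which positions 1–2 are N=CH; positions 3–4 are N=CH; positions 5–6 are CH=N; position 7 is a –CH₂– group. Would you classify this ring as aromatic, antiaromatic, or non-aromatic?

Because the tetrahedral CH₂ carbon is sp³ and has no p orbital in the ring π system at the CH2 position, the π system cannot extend all the way around the ring.
Broken conjugation rules out both aromaticity and antiaromaticity.

Non-aromatic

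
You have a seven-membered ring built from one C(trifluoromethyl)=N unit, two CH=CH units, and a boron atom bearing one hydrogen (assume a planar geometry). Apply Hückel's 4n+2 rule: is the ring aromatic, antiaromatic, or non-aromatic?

Every ring atom contributes a p orbital perpendicular to the ring (every atom in a ring double bond is sp² and brings one electron to the p orbital; each sp² =N– keeps its lone pair in-plane and puts one electron into the π system; the boron has an empty p orbital), so the π system is cyclic and fully conjugated.
Tallying contributions gives 3 × 2 = 6 from the double-bond units + 0 from the BH atom = 6.
That gives a 4n+2 count (6, n = 1).

Aromatic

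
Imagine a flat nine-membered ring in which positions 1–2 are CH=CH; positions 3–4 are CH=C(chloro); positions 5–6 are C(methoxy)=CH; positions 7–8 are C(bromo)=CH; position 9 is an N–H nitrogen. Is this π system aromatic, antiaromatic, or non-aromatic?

Aromatic

Every ring atom contributes a p orbital perpendicular to the ring (every atom in a ring double bond is sp² and brings one electron to the p orbital; the pyrrole-type nitrogen donates its lone pair from the p orbital), so the π system is cyclic and fully conjugated.
Tallying contributions gives 4 × 2 = 8 from the double-bond units + 2 from the NH atom = 10.
That gives a 4n+2 count (10, n = 2).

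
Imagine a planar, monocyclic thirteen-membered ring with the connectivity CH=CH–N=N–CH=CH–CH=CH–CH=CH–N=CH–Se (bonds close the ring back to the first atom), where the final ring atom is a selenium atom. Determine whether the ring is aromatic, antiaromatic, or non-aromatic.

Aromatic

All ring atoms are sp² and supply a p orbital to the ring (every atom in a ring double bond is sp² and brings one electron to the p orbital; each =N– nitrogen is pyridine-type (lone pair in the sp² plane, one electron in the p orbital); the selenium donates one lone pair from its p orbital); the conjugation is uninterrupted.
Counting π electrons: 6 × 2 = 12 from the double-bond units + 2 from the Se atom = 14.
Since 14 = 4·3 + 2, the ring meets the 4n+2 criterion.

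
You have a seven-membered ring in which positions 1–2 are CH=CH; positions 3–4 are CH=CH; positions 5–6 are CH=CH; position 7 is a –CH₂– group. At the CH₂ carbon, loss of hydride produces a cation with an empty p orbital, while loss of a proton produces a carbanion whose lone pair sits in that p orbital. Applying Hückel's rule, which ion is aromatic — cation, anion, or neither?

The cation

Both ions have a continuous loop of p orbitals — each ring atom is sp².
Cation: 3 × 2 + 0 = 6 π electrons → 4(1)+2, aromatic.
Anion: 3 × 2 + 2 = 8 π electrons → 4(2), antiaromatic.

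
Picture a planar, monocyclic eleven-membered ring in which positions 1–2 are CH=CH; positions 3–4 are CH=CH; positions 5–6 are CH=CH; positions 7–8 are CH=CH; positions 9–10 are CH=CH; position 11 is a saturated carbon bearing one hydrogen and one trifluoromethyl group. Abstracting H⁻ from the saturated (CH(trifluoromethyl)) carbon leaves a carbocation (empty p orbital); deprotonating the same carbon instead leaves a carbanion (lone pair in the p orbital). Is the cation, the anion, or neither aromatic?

In either ion the ring is fully conjugated: every atom, including the new sp² carbon, supplies a p orbital.
Cation: 5 × 2 + 0 = 10 π electrons → 4(2)+2, aromatic.
Anion: 5 × 2 + 2 = 12 π electrons → 4(3), antiaromatic.

The cation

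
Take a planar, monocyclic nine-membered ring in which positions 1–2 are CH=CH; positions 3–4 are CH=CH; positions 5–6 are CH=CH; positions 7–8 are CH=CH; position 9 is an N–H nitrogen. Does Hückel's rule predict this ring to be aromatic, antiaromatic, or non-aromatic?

Aromatic

The p orbitals form a continuous loop: every atom in a ring double bond is sp² and brings one electron to the p orbital; the pyrrole-type nitrogen donates its lone pair from the p orbital. The ring is fully conjugated.
Tallying contributions gives 4 × 2 = 8 from the double-bond units + 2 from the NH atom = 10.
With 10 π electrons (n = 2), the Hückel 4n+2 condition holds.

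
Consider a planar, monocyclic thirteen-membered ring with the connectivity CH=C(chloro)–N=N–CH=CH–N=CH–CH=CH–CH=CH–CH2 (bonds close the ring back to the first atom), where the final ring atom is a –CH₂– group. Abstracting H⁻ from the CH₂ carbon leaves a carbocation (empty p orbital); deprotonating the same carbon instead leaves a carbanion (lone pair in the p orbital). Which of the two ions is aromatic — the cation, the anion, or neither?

Once that carbon is sp², every ring atom has a p orbital and both ions are fully conjugated.
Cation: 6 × 2 + 0 = 12 π electrons → 4(3), antiaromatic.
Anion: 6 × 2 + 2 = 14 π electrons → 4(3)+2, aromatic.

The anion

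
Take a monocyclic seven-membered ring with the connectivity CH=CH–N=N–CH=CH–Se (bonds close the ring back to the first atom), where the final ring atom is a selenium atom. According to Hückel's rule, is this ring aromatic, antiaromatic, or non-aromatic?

Every ring atom contributes a p orbital perpendicular to the ring (the double-bond atoms are sp², each contributing one p electron; each sp² =N– keeps its lone pair in-plane and puts one electron into the π system; the selenium donates one lone pair from its p orbital), so the π system is cyclic and fully conjugated.
Counting π electrons: 3 × 2 = 6 from the double-bond units + 2 from the Se atom = 8.
8 = 4(2); a planar, fully conjugated 4n system is antiaromatic.

Antiaromatic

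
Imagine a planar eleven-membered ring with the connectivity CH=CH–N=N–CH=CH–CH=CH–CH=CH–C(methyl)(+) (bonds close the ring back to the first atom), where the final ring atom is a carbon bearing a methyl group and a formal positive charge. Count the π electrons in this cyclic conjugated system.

10

Check conjugation: the double-bond atoms are sp², each contributing one p electron; the doubly-bonded nitrogens are pyridine-type — their lone pairs lie in the ring plane, leaving one electron in the p orbital; the carbocation has an empty p orbital — every position has a p orbital, so the cyclic π system is continuous.
Adding the contributions, 5 × 2 = 10 from the double-bond units + 0 from the C(methyl)(+) atom = 10.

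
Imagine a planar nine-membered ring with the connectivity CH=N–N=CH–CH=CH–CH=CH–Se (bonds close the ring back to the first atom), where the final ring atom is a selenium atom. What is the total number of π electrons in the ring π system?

10

Check conjugation: each doubly-bonded ring atom is sp² with one p-orbital electron; each sp² =N– keeps its lone pair in-plane and puts one electron into the π system; the selenium donates one lone pair from its p orbital — every position has a p orbital, so the cyclic π system is continuous.
π-electron count: 4 × 2 = 8 from the double-bond units + 2 from the Se atom = 10.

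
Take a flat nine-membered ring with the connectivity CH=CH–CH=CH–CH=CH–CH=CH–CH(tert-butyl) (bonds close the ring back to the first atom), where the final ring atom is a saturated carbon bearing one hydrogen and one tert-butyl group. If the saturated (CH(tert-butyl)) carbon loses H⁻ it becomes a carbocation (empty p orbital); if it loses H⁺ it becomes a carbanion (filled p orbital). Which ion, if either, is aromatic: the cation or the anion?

The anion

Both ions have a continuous loop of p orbitals — each ring atom is sp².
Cation: 4 × 2 + 0 = 8 π electrons → 4(2), antiaromatic.
Anion: 4 × 2 + 2 = 10 π electrons → 4(2)+2, aromatic.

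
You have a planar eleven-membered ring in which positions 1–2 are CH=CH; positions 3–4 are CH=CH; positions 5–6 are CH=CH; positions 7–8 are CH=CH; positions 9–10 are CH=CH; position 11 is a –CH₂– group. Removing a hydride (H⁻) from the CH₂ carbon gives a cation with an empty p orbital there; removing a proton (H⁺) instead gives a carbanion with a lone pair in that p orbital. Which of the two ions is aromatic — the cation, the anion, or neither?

Both ions have a continuous loop of p orbitals — each ring atom is sp².
Cation: 5 × 2 + 0 = 10 π electrons → 4(2)+2, aromatic.
Anion: 5 × 2 + 2 = 12 π electrons → 4(3), antiaromatic.

The cation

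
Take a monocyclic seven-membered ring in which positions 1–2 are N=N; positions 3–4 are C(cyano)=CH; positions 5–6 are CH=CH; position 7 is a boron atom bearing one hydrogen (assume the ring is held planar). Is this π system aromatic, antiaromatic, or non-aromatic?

Aromatic

All ring atoms are sp² and supply a p orbital to the ring (the double-bond atoms are sp², each contributing one p electron; the doubly-bonded nitrogens are pyridine-type — their lone pairs lie in the ring plane, leaving one electron in the p orbital; the boron has an empty p orbital); the conjugation is uninterrupted.
Tallying contributions gives 3 × 2 = 6 from the double-bond units + 0 from the BH atom = 6.
6 = 4(1) + 2, which satisfies Hückel's 4n+2 rule.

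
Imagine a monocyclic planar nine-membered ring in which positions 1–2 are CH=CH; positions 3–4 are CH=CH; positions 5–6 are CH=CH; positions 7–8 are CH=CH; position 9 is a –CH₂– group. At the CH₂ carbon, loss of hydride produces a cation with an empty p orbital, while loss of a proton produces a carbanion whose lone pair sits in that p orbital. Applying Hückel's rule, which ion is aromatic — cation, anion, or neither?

In both ions every ring atom is sp² and contributes a p orbital, so both rings are fully conjugated.
Cation: 4 × 2 + 0 = 8 π electrons → 4(2), antiaromatic.
Anion: 4 × 2 + 2 = 10 π electrons → 4(2)+2, aromatic.

The anion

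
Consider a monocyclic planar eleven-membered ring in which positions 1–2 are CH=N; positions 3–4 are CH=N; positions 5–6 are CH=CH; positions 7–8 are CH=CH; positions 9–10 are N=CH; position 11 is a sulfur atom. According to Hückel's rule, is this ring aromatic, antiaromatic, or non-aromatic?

Check conjugation: the double-bond atoms are sp², each contributing one p electron; each sp² =N– keeps its lone pair in-plane and puts one electron into the π system; the sulfur donates one lone pair from its p orbital — every position has a p orbital, so the cyclic π system is continuous.
π-electron count: 5 × 2 = 10 from the double-bond units + 2 from the S atom = 12.
With 12 = 4·3 π electrons, Hückel's rule classifies the planar ring as antiaromatic.

Antiaromatic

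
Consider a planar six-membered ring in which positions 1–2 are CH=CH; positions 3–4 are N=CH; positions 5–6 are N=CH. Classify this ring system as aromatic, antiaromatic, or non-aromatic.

Aromatic

Every ring atom contributes a p orbital perpendicular to the ring (each doubly-bonded ring atom is sp² with one p-orbital electron; each =N– nitrogen is pyridine-type (lone pair in the sp² plane, one electron in the p orbital)), so the π system is cyclic and fully conjugated.
Tallying contributions gives 3 × 2 = 6 from the 3 double-bond units.
6 = 4(1) + 2, which satisfies Hückel's 4n+2 rule.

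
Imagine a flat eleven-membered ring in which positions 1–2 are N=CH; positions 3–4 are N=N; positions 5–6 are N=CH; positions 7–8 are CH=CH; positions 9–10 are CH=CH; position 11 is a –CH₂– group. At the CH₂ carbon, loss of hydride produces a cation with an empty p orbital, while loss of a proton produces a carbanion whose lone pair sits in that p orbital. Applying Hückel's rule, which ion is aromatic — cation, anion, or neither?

In both ions every ring atom is sp² and contributes a p orbital, so both rings are fully conjugated.
Cation: 5 × 2 + 0 = 10 π electrons → 4(2)+2, aromatic.
Anion: 5 × 2 + 2 = 12 π electrons → 4(3), antiaromatic.

The cation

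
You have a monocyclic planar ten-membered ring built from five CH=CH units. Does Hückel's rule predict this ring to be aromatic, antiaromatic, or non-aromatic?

Aromatic

All ring atoms are sp² and supply a p orbital to the ring (the double-bond atoms are sp², each contributing one p electron); the conjugation is uninterrupted.
Counting π electrons: 5 × 2 = 10 from the 5 double-bond units.
Since 10 = 4·2 + 2, the ring meets the 4n+2 criterion.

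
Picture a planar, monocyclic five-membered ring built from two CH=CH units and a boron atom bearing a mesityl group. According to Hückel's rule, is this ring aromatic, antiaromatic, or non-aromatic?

Antiaromatic

All ring atoms are sp² and supply a p orbital to the ring (the double-bond atoms are sp², each contributing one p electron; the boron has an empty p orbital); the conjugation is uninterrupted.
Adding the contributions, 2 × 2 = 4 from the double-bond units + 0 from the B(mesityl) atom = 4.
A 4n π count (4, n = 1) in a planar conjugated ring means antiaromatic.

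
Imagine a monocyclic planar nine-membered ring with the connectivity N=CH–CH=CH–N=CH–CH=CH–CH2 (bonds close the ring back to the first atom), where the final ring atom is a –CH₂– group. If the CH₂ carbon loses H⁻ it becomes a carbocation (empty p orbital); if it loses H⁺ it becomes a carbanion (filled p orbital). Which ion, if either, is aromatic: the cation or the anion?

The anion

In both ions every ring atom is sp² and contributes a p orbital, so both rings are fully conjugated.
Cation: 4 × 2 + 0 = 8 π electrons → 4(2), antiaromatic.
Anion: 4 × 2 + 2 = 10 π electrons → 4(2)+2, aromatic.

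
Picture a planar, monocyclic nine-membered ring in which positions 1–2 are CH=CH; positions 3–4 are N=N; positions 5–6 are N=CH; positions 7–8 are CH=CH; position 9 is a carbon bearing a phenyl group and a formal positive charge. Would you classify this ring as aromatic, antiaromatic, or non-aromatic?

All ring atoms are sp² and supply a p orbital to the ring (every atom in a ring double bond is sp² and brings one electron to the p orbital; each sp² =N– keeps its lone pair in-plane and puts one electron into the π system; the carbocation has an empty p orbital); the conjugation is uninterrupted.
π-electron count: 4 × 2 = 8 from the double-bond units + 0 from the C(phenyl)(+) atom = 8.
8 is a 4n count (n = 2), so the planar conjugated ring is antiaromatic.

Antiaromatic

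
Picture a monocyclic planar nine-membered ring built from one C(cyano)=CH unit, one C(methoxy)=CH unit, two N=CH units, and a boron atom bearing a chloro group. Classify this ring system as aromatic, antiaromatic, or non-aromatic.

All ring atoms are sp² and supply a p orbital to the ring (the double-bond atoms are sp², each contributing one p electron; each sp² =N– keeps its lone pair in-plane and puts one electron into the π system; the boron has an empty p orbital); the conjugation is uninterrupted.
Tallying contributions gives 4 × 2 = 8 from the double-bond units + 0 from the B(chloro) atom = 8.
8 = 4(2); a planar, fully conjugated 4n system is antiaromatic.

Antiaromatic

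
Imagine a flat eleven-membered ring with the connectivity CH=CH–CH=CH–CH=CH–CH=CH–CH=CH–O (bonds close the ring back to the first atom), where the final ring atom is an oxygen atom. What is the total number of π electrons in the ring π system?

12

Check conjugation: each doubly-bonded ring atom is sp² with one p-orbital electron; the oxygen donates one lone pair from its p orbital — every position has a p orbital, so the cyclic π system is continuous.
Counting π electrons: 5 × 2 = 10 from the double-bond units + 2 from the O atom = 12.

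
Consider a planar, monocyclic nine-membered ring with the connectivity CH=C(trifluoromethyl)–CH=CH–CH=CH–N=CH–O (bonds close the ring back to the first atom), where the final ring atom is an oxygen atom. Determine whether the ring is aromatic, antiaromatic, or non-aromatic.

The p orbitals form a continuous loop: every atom in a ring double bond is sp² and brings one electron to the p orbital; the doubly-bonded nitrogens are pyridine-type — their lone pairs lie in the ring plane, leaving one electron in the p orbital; the oxygen donates one lone pair from its p orbital. The ring is fully conjugated.
π-electron count: 4 × 2 = 8 from the double-bond units + 2 from the O atom = 10.
10 = 4(2) + 2, which satisfies Hückel's 4n+2 rule.

Aromatic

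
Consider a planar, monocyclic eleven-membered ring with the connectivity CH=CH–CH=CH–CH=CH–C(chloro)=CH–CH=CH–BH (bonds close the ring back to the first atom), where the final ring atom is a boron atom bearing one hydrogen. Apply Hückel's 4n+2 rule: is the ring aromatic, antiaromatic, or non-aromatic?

Aromatic

Every ring atom contributes a p orbital perpendicular to the ring (each doubly-bonded ring atom is sp² with one p-orbital electron; the boron has an empty p orbital), so the π system is cyclic and fully conjugated.
Counting π electrons: 5 × 2 = 10 from the double-bond units + 0 from the BH atom = 10.
10 = 4(2) + 2, which satisfies Hückel's 4n+2 rule.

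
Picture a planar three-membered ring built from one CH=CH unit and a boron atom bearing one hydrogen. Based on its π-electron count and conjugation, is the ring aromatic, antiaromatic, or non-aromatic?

Check conjugation: each doubly-bonded ring atom is sp² with one p-orbital electron; the boron has an empty p orbital — every position has a p orbital, so the cyclic π system is continuous.
π-electron count: 1 × 2 = 2 from the double-bond unit + 0 from the BH atom = 2.
With 2 π electrons (n = 0), the Hückel 4n+2 condition holds.

Aromatic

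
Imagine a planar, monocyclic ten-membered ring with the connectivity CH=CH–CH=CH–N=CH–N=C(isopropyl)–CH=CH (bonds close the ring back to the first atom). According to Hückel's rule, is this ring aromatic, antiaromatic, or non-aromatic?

Aromatic

Every ring atom contributes a p orbital perpendicular to the ring (every atom in a ring double bond is sp² and brings one electron to the p orbital; each sp² =N– keeps its lone pair in-plane and puts one electron into the π system), so the π system is cyclic and fully conjugated.
Adding the contributions, 5 × 2 = 10 from the 5 double-bond units.
With 10 π electrons (n = 2), the Hückel 4n+2 condition holds.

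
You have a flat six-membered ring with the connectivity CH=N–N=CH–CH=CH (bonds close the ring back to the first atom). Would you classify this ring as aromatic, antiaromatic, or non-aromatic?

Every ring atom contributes a p orbital perpendicular to the ring (each doubly-bonded ring atom is sp² with one p-orbital electron; each sp² =N– keeps its lone pair in-plane and puts one electron into the π system), so the π system is cyclic and fully conjugated.
π-electron count: 3 × 2 = 6 from the 3 double-bond units.
With 6 π electrons (n = 1), the Hückel 4n+2 condition holds.

Aromatic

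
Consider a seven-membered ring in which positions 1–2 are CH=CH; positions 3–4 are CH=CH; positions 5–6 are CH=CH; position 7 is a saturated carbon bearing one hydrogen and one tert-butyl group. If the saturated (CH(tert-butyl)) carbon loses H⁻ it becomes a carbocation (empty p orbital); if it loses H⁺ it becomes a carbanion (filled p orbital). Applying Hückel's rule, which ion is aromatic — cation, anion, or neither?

The cation

Once that carbon is sp², every ring atom has a p orbital and both ions are fully conjugated.
Cation: 3 × 2 + 0 = 6 π electrons → 4(1)+2, aromatic.
Anion: 3 × 2 + 2 = 8 π electrons → 4(2), antiaromatic.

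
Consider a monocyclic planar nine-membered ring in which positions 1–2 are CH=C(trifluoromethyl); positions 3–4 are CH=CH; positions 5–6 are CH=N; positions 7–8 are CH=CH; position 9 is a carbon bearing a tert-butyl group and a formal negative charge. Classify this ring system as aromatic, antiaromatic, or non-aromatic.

Aromatic

Every ring atom contributes a p orbital perpendicular to the ring (every atom in a ring double bond is sp² and brings one electron to the p orbital; the doubly-bonded nitrogens are pyridine-type — their lone pairs lie in the ring plane, leaving one electron in the p orbital; the carbanion's lone pair occupies the p orbital), so the π system is cyclic and fully conjugated.
Counting π electrons: 4 × 2 = 8 from the double-bond units + 2 from the C(tert-butyl)(-) atom = 10.
That gives a 4n+2 count (10, n = 2).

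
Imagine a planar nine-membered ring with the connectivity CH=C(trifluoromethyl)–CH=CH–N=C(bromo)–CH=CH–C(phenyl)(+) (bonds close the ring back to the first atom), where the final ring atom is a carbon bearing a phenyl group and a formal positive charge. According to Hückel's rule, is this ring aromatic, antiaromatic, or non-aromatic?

Check conjugation: every atom in a ring double bond is sp² and brings one electron to the p orbital; each =N– nitrogen is pyridine-type (lone pair in the sp² plane, one electron in the p orbital); the carbocation has an empty p orbital — every position has a p orbital, so the cyclic π system is continuous.
Tallying contributions gives 4 × 2 = 8 from the double-bond units + 0 from the C(phenyl)(+) atom = 8.
8 = 4(2); a planar, fully conjugated 4n system is antiaromatic.

Antiaromatic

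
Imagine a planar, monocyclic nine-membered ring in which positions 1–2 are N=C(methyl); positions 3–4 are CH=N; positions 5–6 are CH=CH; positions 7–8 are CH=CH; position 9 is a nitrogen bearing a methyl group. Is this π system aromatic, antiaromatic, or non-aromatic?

Aromatic

All ring atoms are sp² and supply a p orbital to the ring (every atom in a ring double bond is sp² and brings one electron to the p orbital; the doubly-bonded nitrogens are pyridine-type — their lone pairs lie in the ring plane, leaving one electron in the p orbital; the pyrrole-type nitrogen donates its lone pair from the p orbital); the conjugation is uninterrupted.
π-electron count: 4 × 2 = 8 from the double-bond units + 2 from the N(methyl) atom = 10.
10 = 4(2) + 2, which satisfies Hückel's 4n+2 rule.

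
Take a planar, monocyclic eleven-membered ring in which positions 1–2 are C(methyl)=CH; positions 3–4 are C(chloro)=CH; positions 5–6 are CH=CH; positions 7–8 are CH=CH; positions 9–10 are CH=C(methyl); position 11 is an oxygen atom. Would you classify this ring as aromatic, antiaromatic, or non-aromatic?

Antiaromatic

Every ring atom contributes a p orbital perpendicular to the ring (the double-bond atoms are sp², each contributing one p electron; the oxygen donates one lone pair from its p orbital), so the π system is cyclic and fully conjugated.
Tallying contributions gives 5 × 2 = 10 from the double-bond units + 2 from the O atom = 12.
With 12 = 4·3 π electrons, Hückel's rule classifies the planar ring as antiaromatic.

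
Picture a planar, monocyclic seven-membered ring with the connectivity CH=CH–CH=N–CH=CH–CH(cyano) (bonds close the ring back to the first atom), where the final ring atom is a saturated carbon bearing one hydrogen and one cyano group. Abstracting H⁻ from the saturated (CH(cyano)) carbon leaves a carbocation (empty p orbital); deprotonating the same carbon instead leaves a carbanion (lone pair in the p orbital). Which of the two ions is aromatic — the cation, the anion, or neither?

The cation

Both ions have a continuous loop of p orbitals — each ring atom is sp².
Cation: 3 × 2 + 0 = 6 π electrons → 4(1)+2, aromatic.
Anion: 3 × 2 + 2 = 8 π electrons → 4(2), antiaromatic.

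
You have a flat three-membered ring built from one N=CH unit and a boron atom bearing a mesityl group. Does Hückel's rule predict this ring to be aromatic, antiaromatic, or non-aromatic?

Check conjugation: each doubly-bonded ring atom is sp² with one p-orbital electron; each =N– nitrogen is pyridine-type (lone pair in the sp² plane, one electron in the p orbital); the boron has an empty p orbital — every position has a p orbital, so the cyclic π system is continuous.
Counting π electrons: 1 × 2 = 2 from the double-bond unit + 0 from the B(mesityl) atom = 2.
2 = 4(0) + 2, which satisfies Hückel's 4n+2 rule.

Aromatic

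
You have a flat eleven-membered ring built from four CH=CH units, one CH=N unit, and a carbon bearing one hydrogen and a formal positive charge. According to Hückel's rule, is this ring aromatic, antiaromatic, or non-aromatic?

Every ring atom contributes a p orbital perpendicular to the ring (the double-bond atoms are sp², each contributing one p electron; the doubly-bonded nitrogens are pyridine-type — their lone pairs lie in the ring plane, leaving one electron in the p orbital; the carbocation has an empty p orbital), so the π system is cyclic and fully conjugated.
π-electron count: 5 × 2 = 10 from the double-bond units + 0 from the CH(+) atom = 10.
Since 10 = 4·2 + 2, the ring meets the 4n+2 criterion.

Aromatic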